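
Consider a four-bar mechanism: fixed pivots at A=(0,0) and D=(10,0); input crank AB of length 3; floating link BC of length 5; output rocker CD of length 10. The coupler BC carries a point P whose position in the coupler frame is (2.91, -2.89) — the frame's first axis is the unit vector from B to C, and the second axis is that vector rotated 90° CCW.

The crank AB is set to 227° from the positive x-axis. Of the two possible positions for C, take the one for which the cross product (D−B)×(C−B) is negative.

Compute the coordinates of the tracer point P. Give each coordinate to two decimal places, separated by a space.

A=(0,0), D=(10.00,0)
B = A + 3.00·(cos227°, sin227°) = (-2.0460, -2.1941)
|BD| = 12.2442
circle(B,5.00) ∩ circle(D,10.00): a=3.0594, h=3.9547
  candidates: C₊=(0.2552,2.2449) cross=48.423; C₋=(1.6726,-5.5366) cross=-48.423
  mode - wants cross < 0 → take C=(1.6726,-5.5366) (cross=-48.423)
ex = (C−B)/|BC| = (0.7437,-0.6685); ey = (0.6685,0.7437)
P = B + 2.91·ex + -2.89·ey = (-1.8138,-6.2887)

-1.81 -6.29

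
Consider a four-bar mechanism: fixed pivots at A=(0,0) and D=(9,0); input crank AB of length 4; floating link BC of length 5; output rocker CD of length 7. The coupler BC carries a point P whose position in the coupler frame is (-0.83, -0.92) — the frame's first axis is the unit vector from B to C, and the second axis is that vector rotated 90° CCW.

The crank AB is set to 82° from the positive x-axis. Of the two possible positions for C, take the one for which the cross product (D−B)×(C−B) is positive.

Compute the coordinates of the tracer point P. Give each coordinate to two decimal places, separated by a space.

A=(0,0), D=(9.00,0)
B = A + 4.00·(cos82°, sin82°) = (0.5567, 3.9611)
|BD| = 9.3263
circle(B,5.00) ∩ circle(D,7.00): a=3.3765, h=3.6878
  candidates: C₊=(5.1797,5.8656) cross=34.393; C₋=(2.0472,-0.8116) cross=-34.393
  mode + wants cross > 0 → take C=(5.1797,5.8656) (cross=34.393)
ex = (C−B)/|BC| = (0.9246,0.3809); ey = (-0.3809,0.9246)
P = B + -0.83·ex + -0.92·ey = (0.1397,2.7943)

0.14 2.79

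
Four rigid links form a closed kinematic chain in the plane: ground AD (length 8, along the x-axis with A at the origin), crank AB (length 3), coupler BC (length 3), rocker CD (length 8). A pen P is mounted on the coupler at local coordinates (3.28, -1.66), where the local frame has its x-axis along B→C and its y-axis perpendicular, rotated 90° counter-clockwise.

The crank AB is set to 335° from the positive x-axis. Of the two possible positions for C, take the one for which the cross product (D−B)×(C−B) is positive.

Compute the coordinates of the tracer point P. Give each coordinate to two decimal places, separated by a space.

A=(0,0), D=(8.00,0)
B = A + 3.00·(cos335°, sin335°) = (2.7189, -1.2679)
|BD| = 5.4311
circle(B,3.00) ∩ circle(D,8.00): a=-2.3478, h=1.8675
  candidates: C₊=(0.0000,0.0000) cross=10.143; C₋=(0.8719,-3.6319) cross=-10.143
  mode + wants cross > 0 → take C=(0.0000,0.0000) (cross=10.143)
ex = (C−B)/|BC| = (-0.9063,0.4226); ey = (-0.4226,-0.9063)
P = B + 3.28·ex + -1.66·ey = (0.4478,1.6228)

0.45 1.62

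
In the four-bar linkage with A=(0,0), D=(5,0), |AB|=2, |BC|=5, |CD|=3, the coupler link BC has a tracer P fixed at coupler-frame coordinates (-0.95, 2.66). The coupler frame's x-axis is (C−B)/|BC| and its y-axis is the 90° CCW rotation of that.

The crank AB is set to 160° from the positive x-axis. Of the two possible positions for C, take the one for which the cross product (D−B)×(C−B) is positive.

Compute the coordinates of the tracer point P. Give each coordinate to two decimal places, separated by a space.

A=(0,0), D=(5.00,0)
B = A + 2.00·(cos160°, sin160°) = (-1.8794, 0.6840)
|BD| = 6.9133
circle(B,5.00) ∩ circle(D,3.00): a=4.6138, h=1.9268
  candidates: C₊=(2.9025,2.1448) cross=13.320; C₋=(2.5212,-1.6898) cross=-13.320
  mode + wants cross > 0 → take C=(2.9025,2.1448) (cross=13.320)
ex = (C−B)/|BC| = (0.9564,0.2922); ey = (-0.2922,0.9564)
P = B + -0.95·ex + 2.66·ey = (-3.5651,2.9504)

-3.57 2.95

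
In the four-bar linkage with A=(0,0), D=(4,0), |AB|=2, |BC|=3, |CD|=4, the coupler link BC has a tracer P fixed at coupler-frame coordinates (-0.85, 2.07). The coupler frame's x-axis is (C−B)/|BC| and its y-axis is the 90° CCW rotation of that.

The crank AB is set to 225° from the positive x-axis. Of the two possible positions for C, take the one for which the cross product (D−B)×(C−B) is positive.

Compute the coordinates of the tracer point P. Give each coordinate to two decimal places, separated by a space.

A=(0,0), D=(4.00,0)
B = A + 2.00·(cos225°, sin225°) = (-1.4142, -1.4142)
|BD| = 5.5959
circle(B,3.00) ∩ circle(D,4.00): a=2.1725, h=2.0689
  candidates: C₊=(0.1649,1.1366) cross=11.577; C₋=(1.2106,-2.8669) cross=-11.577
  mode + wants cross > 0 → take C=(0.1649,1.1366) (cross=11.577)
ex = (C−B)/|BC| = (0.5264,0.8503); ey = (-0.8503,0.5264)
P = B + -0.85·ex + 2.07·ey = (-3.6217,-1.0474)

-3.62 -1.05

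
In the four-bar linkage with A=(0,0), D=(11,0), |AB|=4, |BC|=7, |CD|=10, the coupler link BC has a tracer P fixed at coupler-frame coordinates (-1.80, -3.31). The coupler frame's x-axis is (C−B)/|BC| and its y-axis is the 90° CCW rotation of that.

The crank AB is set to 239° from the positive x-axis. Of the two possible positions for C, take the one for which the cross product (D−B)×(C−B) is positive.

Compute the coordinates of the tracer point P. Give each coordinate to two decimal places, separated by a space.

-0.05 -6.62

A=(0,0), D=(11.00,0)
B = A + 4.00·(cos239°, sin239°) = (-2.0602, -3.4287)
|BD| = 13.5027
circle(B,7.00) ∩ circle(D,10.00): a=4.8628, h=5.0351
  candidates: C₊=(1.3648,2.6762) cross=67.988; C₋=(3.9219,-7.0640) cross=-67.988
  mode + wants cross > 0 → take C=(1.3648,2.6762) (cross=67.988)
ex = (C−B)/|BC| = (0.4893,0.8721); ey = (-0.8721,0.4893)
P = B + -1.80·ex + -3.31·ey = (-0.0541,-6.6180)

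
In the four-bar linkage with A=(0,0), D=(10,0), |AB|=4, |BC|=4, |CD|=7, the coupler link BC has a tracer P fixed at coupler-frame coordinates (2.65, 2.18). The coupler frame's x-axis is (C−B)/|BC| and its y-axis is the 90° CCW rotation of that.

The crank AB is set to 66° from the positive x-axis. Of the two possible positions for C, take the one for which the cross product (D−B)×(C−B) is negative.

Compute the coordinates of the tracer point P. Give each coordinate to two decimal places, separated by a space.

A=(0,0), D=(10.00,0)
B = A + 4.00·(cos66°, sin66°) = (1.6269, 3.6542)
|BD| = 9.1357
circle(B,4.00) ∩ circle(D,7.00): a=2.7618, h=2.8936
  candidates: C₊=(5.3155,5.2015) cross=26.435; C₋=(3.0008,-0.1025) cross=-26.435
  mode - wants cross < 0 → take C=(3.0008,-0.1025) (cross=-26.435)
ex = (C−B)/|BC| = (0.3435,-0.9392); ey = (0.9392,0.3435)
P = B + 2.65·ex + 2.18·ey = (4.5845,1.9141)

4.58 1.91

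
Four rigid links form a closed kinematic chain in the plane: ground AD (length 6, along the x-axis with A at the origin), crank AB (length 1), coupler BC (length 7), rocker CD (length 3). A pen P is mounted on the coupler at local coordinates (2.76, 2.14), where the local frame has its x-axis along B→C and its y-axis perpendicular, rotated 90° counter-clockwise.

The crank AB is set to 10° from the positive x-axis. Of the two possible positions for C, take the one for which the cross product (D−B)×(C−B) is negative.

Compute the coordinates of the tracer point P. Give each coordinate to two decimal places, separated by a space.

4.37 1.01

A=(0,0), D=(6.00,0)
B = A + 1.00·(cos10°, sin10°) = (0.9848, 0.1736)
|BD| = 5.0182
circle(B,7.00) ∩ circle(D,3.00): a=6.4946, h=2.6116
  candidates: C₊=(7.5659,2.5589) cross=13.105; C₋=(7.3851,-2.6611) cross=-13.105
  mode - wants cross < 0 → take C=(7.3851,-2.6611) (cross=-13.105)
ex = (C−B)/|BC| = (0.9143,-0.4050); ey = (0.4050,0.9143)
P = B + 2.76·ex + 2.14·ey = (4.3750,1.0126)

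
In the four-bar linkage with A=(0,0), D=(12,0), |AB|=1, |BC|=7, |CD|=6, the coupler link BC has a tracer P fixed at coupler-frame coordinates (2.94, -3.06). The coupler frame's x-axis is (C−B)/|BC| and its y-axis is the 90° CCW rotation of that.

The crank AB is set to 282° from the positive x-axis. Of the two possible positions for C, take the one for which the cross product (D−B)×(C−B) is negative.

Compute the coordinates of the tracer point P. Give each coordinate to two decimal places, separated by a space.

2.07 -4.79

A=(0,0), D=(12.00,0)
B = A + 1.00·(cos282°, sin282°) = (0.2079, -0.9781)
|BD| = 11.8326
circle(B,7.00) ∩ circle(D,6.00): a=6.4656, h=2.6825
  candidates: C₊=(6.4297,2.2296) cross=31.741; C₋=(6.8732,-3.1170) cross=-31.741
  mode - wants cross < 0 → take C=(6.8732,-3.1170) (cross=-31.741)
ex = (C−B)/|BC| = (0.9522,-0.3055); ey = (0.3055,0.9522)
P = B + 2.94·ex + -3.06·ey = (2.0723,-4.7901)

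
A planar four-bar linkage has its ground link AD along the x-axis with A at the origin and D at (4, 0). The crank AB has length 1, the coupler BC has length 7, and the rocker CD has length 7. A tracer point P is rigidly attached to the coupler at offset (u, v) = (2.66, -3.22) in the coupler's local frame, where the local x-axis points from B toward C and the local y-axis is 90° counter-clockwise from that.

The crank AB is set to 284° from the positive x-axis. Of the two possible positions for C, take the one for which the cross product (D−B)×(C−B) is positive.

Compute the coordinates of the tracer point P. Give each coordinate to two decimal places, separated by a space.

3.54 1.60

A=(0,0), D=(4.00,0)
B = A + 1.00·(cos284°, sin284°) = (0.2419, -0.9703)
|BD| = 3.8813
circle(B,7.00) ∩ circle(D,7.00): a=1.9407, h=6.7256
  candidates: C₊=(0.4396,6.0269) cross=26.104; C₋=(3.8023,-6.9972) cross=-26.104
  mode + wants cross > 0 → take C=(0.4396,6.0269) (cross=26.104)
ex = (C−B)/|BC| = (0.0282,0.9996); ey = (-0.9996,0.0282)
P = B + 2.66·ex + -3.22·ey = (3.5358,1.5977)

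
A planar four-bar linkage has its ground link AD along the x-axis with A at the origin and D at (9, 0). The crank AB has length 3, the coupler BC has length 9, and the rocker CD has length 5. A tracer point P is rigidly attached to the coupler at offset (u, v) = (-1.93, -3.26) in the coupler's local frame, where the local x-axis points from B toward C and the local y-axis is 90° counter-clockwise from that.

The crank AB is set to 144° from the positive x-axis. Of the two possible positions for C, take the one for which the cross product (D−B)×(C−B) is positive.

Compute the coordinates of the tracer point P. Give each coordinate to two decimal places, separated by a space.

-3.41 -1.89

A=(0,0), D=(9.00,0)
B = A + 3.00·(cos144°, sin144°) = (-2.4271, 1.7634)
|BD| = 11.5623
circle(B,9.00) ∩ circle(D,5.00): a=8.2028, h=3.7032
  candidates: C₊=(6.2446,4.1723) cross=42.818; C₋=(5.1150,-3.1475) cross=-42.818
  mode + wants cross > 0 → take C=(6.2446,4.1723) (cross=42.818)
ex = (C−B)/|BC| = (0.9635,0.2677); ey = (-0.2677,0.9635)
P = B + -1.93·ex + -3.26·ey = (-3.4141,-1.8943)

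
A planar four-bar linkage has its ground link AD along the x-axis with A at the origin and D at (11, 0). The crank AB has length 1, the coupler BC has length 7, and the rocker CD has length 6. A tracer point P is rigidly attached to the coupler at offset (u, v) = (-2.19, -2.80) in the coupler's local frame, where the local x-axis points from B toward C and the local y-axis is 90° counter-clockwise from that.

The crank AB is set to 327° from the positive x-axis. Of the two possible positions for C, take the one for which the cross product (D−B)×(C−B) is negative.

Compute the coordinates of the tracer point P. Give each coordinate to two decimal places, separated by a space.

-2.50 -1.76

A=(0,0), D=(11.00,0)
B = A + 1.00·(cos327°, sin327°) = (0.8387, -0.5446)
|BD| = 10.1759
circle(B,7.00) ∩ circle(D,6.00): a=5.7267, h=4.0255
  candidates: C₊=(6.3417,3.7816) cross=40.963; C₋=(6.7726,-4.2579) cross=-40.963
  mode - wants cross < 0 → take C=(6.7726,-4.2579) (cross=-40.963)
ex = (C−B)/|BC| = (0.8477,-0.5305); ey = (0.5305,0.8477)
P = B + -2.19·ex + -2.80·ey = (-2.5031,-1.7565)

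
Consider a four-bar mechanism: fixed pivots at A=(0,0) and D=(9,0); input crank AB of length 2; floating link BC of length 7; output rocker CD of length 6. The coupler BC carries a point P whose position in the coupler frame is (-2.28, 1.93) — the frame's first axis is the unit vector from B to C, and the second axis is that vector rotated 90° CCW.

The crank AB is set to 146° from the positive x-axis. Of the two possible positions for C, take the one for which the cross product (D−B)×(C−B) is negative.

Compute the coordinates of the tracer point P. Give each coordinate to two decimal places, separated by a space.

-2.29 4.04

A=(0,0), D=(9.00,0)
B = A + 2.00·(cos146°, sin146°) = (-1.6581, 1.1184)
|BD| = 10.7166
circle(B,7.00) ∩ circle(D,6.00): a=5.9648, h=3.6634
  candidates: C₊=(4.6565,4.1393) cross=39.260; C₋=(3.8919,-3.1475) cross=-39.260
  mode - wants cross < 0 → take C=(3.8919,-3.1475) (cross=-39.260)
ex = (C−B)/|BC| = (0.7928,-0.6094); ey = (0.6094,0.7928)
P = B + -2.28·ex + 1.93·ey = (-2.2896,4.0381)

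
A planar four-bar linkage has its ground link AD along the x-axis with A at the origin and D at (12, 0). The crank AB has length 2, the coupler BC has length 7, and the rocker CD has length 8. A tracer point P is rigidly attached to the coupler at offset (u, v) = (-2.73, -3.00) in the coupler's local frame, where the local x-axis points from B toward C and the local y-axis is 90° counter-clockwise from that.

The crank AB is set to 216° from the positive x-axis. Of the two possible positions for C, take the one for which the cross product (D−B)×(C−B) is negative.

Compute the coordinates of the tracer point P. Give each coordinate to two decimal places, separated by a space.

-5.25 -2.99

A=(0,0), D=(12.00,0)
B = A + 2.00·(cos216°, sin216°) = (-1.6180, -1.1756)
|BD| = 13.6687
circle(B,7.00) ∩ circle(D,8.00): a=6.2856, h=3.0807
  candidates: C₊=(4.3794,2.4343) cross=42.109; C₋=(4.9093,-3.7043) cross=-42.109
  mode - wants cross < 0 → take C=(4.9093,-3.7043) (cross=-42.109)
ex = (C−B)/|BC| = (0.9325,-0.3612); ey = (0.3612,0.9325)
P = B + -2.73·ex + -3.00·ey = (-5.2474,-2.9868)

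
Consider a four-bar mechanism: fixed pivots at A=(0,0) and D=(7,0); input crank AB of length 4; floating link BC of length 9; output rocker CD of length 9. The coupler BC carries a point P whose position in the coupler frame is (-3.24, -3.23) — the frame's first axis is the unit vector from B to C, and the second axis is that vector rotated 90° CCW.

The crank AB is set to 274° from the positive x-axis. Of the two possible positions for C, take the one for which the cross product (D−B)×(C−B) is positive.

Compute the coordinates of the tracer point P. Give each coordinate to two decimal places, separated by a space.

A=(0,0), D=(7.00,0)
B = A + 4.00·(cos274°, sin274°) = (0.2790, -3.9903)
|BD| = 7.8162
circle(B,9.00) ∩ circle(D,9.00): a=3.9081, h=8.1072
  candidates: C₊=(-0.4993,4.9760) cross=63.368; C₋=(7.7783,-8.9663) cross=-63.368
  mode + wants cross > 0 → take C=(-0.4993,4.9760) (cross=63.368)
ex = (C−B)/|BC| = (-0.0865,0.9963); ey = (-0.9963,-0.0865)
P = B + -3.24·ex + -3.23·ey = (3.7771,-6.9388)

3.78 -6.94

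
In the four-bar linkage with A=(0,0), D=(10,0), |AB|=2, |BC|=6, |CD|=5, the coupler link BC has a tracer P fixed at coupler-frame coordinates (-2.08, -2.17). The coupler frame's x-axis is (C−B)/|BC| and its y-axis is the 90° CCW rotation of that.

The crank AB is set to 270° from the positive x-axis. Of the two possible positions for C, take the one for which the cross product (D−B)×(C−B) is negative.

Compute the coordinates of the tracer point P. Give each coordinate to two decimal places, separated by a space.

-2.38 -3.83

A=(0,0), D=(10.00,0)
B = A + 2.00·(cos270°, sin270°) = (-0.0000, -2.0000)
|BD| = 10.1980
circle(B,6.00) ∩ circle(D,5.00): a=5.6383, h=2.0516
  candidates: C₊=(5.1265,1.1175) cross=20.922; C₋=(5.9312,-2.9060) cross=-20.922
  mode - wants cross < 0 → take C=(5.9312,-2.9060) (cross=-20.922)
ex = (C−B)/|BC| = (0.9885,-0.1510); ey = (0.1510,0.9885)
P = B + -2.08·ex + -2.17·ey = (-2.3838,-3.8310)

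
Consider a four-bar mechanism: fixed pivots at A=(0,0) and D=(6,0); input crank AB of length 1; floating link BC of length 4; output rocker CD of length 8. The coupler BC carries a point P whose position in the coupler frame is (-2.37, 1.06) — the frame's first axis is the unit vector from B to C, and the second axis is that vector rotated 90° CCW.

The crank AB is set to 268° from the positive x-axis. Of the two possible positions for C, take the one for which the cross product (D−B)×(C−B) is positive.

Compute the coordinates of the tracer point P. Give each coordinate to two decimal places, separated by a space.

A=(0,0), D=(6.00,0)
B = A + 1.00·(cos268°, sin268°) = (-0.0349, -0.9994)
|BD| = 6.1171
circle(B,4.00) ∩ circle(D,8.00): a=-0.8649, h=3.9054
  candidates: C₊=(-1.5262,2.7122) cross=23.890; C₋=(-0.2501,-4.9936) cross=-23.890
  mode + wants cross > 0 → take C=(-1.5262,2.7122) (cross=23.890)
ex = (C−B)/|BC| = (-0.3728,0.9279); ey = (-0.9279,-0.3728)
P = B + -2.37·ex + 1.06·ey = (-0.1349,-3.5937)

-0.13 -3.59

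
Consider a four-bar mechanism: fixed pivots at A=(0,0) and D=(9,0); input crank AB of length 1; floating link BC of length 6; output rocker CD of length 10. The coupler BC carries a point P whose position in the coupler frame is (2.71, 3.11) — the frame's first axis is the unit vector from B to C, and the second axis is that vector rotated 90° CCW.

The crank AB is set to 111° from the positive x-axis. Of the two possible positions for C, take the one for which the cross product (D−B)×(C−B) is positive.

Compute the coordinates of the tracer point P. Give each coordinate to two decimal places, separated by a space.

-2.47 4.48

A=(0,0), D=(9.00,0)
B = A + 1.00·(cos111°, sin111°) = (-0.3584, 0.9336)
|BD| = 9.4048
circle(B,6.00) ∩ circle(D,10.00): a=1.2999, h=5.8575
  candidates: C₊=(1.5166,6.6331) cross=55.089; C₋=(0.3537,-5.0240) cross=-55.089
  mode + wants cross > 0 → take C=(1.5166,6.6331) (cross=55.089)
ex = (C−B)/|BC| = (0.3125,0.9499); ey = (-0.9499,0.3125)
P = B + 2.71·ex + 3.11·ey = (-2.4658,4.4797)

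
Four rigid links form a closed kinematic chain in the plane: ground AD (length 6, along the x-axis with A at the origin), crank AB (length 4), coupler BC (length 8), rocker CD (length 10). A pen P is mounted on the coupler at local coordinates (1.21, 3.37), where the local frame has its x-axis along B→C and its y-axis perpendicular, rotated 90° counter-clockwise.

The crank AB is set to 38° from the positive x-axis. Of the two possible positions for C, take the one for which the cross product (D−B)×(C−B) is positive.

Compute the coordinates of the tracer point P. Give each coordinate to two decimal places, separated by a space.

A=(0,0), D=(6.00,0)
B = A + 4.00·(cos38°, sin38°) = (3.1520, 2.4626)
|BD| = 3.7650
circle(B,8.00) ∩ circle(D,10.00): a=-2.8983, h=7.4565
  candidates: C₊=(5.8369,9.9987) cross=28.074; C₋=(-3.9175,-1.2819) cross=-28.074
  mode + wants cross > 0 → take C=(5.8369,9.9987) (cross=28.074)
ex = (C−B)/|BC| = (0.3356,0.9420); ey = (-0.9420,0.3356)
P = B + 1.21·ex + 3.37·ey = (0.3836,4.7335)

0.38 4.73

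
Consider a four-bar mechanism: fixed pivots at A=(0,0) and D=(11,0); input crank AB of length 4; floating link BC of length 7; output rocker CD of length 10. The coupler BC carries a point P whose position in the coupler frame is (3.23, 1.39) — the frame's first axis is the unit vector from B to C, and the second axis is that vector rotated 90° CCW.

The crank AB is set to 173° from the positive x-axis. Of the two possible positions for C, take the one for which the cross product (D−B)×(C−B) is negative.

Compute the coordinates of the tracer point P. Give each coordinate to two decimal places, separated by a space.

-0.54 -0.29

A=(0,0), D=(11.00,0)
B = A + 4.00·(cos173°, sin173°) = (-3.9702, 0.4875)
|BD| = 14.9781
circle(B,7.00) ∩ circle(D,10.00): a=5.7866, h=3.9390
  candidates: C₊=(1.9415,4.2360) cross=58.998; C₋=(1.6851,-3.6377) cross=-58.998
  mode - wants cross < 0 → take C=(1.6851,-3.6377) (cross=-58.998)
ex = (C−B)/|BC| = (0.8079,-0.5893); ey = (0.5893,0.8079)
P = B + 3.23·ex + 1.39·ey = (-0.5415,-0.2930)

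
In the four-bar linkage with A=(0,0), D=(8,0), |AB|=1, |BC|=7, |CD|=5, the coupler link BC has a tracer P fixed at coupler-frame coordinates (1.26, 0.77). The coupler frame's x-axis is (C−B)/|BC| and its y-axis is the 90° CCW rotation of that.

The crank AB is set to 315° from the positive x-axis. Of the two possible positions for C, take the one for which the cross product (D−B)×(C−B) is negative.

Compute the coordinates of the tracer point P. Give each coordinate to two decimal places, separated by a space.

A=(0,0), D=(8.00,0)
B = A + 1.00·(cos315°, sin315°) = (0.7071, -0.7071)
|BD| = 7.3271
circle(B,7.00) ∩ circle(D,5.00): a=5.3013, h=4.5712
  candidates: C₊=(5.5425,4.3544) cross=33.494; C₋=(6.4248,-4.7454) cross=-33.494
  mode - wants cross < 0 → take C=(6.4248,-4.7454) (cross=-33.494)
ex = (C−B)/|BC| = (0.8168,-0.5769); ey = (0.5769,0.8168)
P = B + 1.26·ex + 0.77·ey = (2.1805,-0.8051)

2.18 -0.81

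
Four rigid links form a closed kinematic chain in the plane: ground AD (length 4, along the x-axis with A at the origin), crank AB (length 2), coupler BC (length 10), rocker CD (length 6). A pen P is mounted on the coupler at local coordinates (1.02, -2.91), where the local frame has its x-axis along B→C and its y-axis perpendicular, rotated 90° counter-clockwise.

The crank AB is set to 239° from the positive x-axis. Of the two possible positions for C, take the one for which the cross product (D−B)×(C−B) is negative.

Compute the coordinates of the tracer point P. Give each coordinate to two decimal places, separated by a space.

-0.58 -4.77

A=(0,0), D=(4.00,0)
B = A + 2.00·(cos239°, sin239°) = (-1.0301, -1.7143)
|BD| = 5.3142
circle(B,10.00) ∩ circle(D,6.00): a=8.6787, h=4.9679
  candidates: C₊=(5.5820,5.7877) cross=26.400; C₋=(8.7873,-3.6169) cross=-26.400
  mode - wants cross < 0 → take C=(8.7873,-3.6169) (cross=-26.400)
ex = (C−B)/|BC| = (0.9817,-0.1903); ey = (0.1903,0.9817)
P = B + 1.02·ex + -2.91·ey = (-0.5824,-4.7652)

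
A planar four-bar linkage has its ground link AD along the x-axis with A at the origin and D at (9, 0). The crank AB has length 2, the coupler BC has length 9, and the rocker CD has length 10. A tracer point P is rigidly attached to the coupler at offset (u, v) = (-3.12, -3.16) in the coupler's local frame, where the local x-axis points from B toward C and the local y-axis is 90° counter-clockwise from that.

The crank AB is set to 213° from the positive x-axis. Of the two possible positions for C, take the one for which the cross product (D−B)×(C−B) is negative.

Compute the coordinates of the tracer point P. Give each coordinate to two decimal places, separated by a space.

A=(0,0), D=(9.00,0)
B = A + 2.00·(cos213°, sin213°) = (-1.6773, -1.0893)
|BD| = 10.7328
circle(B,9.00) ∩ circle(D,10.00): a=4.4812, h=7.8050
  candidates: C₊=(1.9886,7.1303) cross=83.770; C₋=(3.5729,-8.3992) cross=-83.770
  mode - wants cross < 0 → take C=(3.5729,-8.3992) (cross=-83.770)
ex = (C−B)/|BC| = (0.5834,-0.8122); ey = (0.8122,0.5834)
P = B + -3.12·ex + -3.16·ey = (-6.0640,-0.3986)

-6.06 -0.40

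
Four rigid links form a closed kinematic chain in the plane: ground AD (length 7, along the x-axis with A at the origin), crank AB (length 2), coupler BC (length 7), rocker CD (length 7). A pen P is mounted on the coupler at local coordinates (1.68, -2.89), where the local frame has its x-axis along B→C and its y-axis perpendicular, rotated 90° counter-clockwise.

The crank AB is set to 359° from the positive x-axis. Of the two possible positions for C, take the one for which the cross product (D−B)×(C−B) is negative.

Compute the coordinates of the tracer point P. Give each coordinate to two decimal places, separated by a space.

-0.08 -2.65

A=(0,0), D=(7.00,0)
B = A + 2.00·(cos359°, sin359°) = (1.9997, -0.0349)
|BD| = 5.0004
circle(B,7.00) ∩ circle(D,7.00): a=2.5002, h=6.5383
  candidates: C₊=(4.4542,6.5207) cross=32.694; C₋=(4.5455,-6.5556) cross=-32.694
  mode - wants cross < 0 → take C=(4.5455,-6.5556) (cross=-32.694)
ex = (C−B)/|BC| = (0.3637,-0.9315); ey = (0.9315,0.3637)
P = B + 1.68·ex + -2.89·ey = (-0.0814,-2.6509)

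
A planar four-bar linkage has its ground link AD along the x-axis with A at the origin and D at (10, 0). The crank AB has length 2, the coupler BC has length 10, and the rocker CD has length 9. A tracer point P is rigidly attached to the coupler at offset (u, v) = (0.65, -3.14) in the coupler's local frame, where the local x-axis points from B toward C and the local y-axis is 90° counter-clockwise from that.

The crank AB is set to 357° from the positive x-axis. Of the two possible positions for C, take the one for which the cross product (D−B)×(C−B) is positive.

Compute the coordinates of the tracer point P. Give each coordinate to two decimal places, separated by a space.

5.03 -1.14

A=(0,0), D=(10.00,0)
B = A + 2.00·(cos357°, sin357°) = (1.9973, -0.1047)
|BD| = 8.0034
circle(B,10.00) ∩ circle(D,9.00): a=5.1887, h=8.5485
  candidates: C₊=(7.0737,8.5110) cross=68.418; C₋=(7.2973,-8.5846) cross=-68.418
  mode + wants cross > 0 → take C=(7.0737,8.5110) (cross=68.418)
ex = (C−B)/|BC| = (0.5076,0.8616); ey = (-0.8616,0.5076)
P = B + 0.65·ex + -3.14·ey = (5.0325,-1.1387)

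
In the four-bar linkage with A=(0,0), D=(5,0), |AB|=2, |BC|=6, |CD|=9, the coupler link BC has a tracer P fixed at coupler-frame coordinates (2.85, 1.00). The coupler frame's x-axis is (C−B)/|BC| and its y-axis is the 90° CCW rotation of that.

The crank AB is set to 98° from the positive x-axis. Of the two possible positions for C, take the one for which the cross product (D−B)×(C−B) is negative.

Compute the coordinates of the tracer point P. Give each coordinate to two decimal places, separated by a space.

A=(0,0), D=(5.00,0)
B = A + 2.00·(cos98°, sin98°) = (-0.2783, 1.9805)
|BD| = 5.6377
circle(B,6.00) ∩ circle(D,9.00): a=-1.1722, h=5.8844
  candidates: C₊=(0.6914,7.9016) cross=33.174; C₋=(-3.4430,-3.1170) cross=-33.174
  mode - wants cross < 0 → take C=(-3.4430,-3.1170) (cross=-33.174)
ex = (C−B)/|BC| = (-0.5274,-0.8496); ey = (0.8496,-0.5274)
P = B + 2.85·ex + 1.00·ey = (-0.9320,-0.9682)

-0.93 -0.97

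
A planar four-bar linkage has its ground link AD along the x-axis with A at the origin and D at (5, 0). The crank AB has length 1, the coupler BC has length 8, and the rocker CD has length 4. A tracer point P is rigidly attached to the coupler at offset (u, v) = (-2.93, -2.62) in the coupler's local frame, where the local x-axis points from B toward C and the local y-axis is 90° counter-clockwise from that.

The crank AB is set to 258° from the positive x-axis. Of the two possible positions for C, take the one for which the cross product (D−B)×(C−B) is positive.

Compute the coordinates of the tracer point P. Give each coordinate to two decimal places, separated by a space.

A=(0,0), D=(5.00,0)
B = A + 1.00·(cos258°, sin258°) = (-0.2079, -0.9781)
|BD| = 5.2990
circle(B,8.00) ∩ circle(D,4.00): a=7.1787, h=3.5308
  candidates: C₊=(6.1956,3.8171) cross=18.710; C₋=(7.4992,-3.1232) cross=-18.710
  mode + wants cross > 0 → take C=(6.1956,3.8171) (cross=18.710)
ex = (C−B)/|BC| = (0.8004,0.5994); ey = (-0.5994,0.8004)
P = B + -2.93·ex + -2.62·ey = (-0.9828,-4.8316)

-0.98 -4.83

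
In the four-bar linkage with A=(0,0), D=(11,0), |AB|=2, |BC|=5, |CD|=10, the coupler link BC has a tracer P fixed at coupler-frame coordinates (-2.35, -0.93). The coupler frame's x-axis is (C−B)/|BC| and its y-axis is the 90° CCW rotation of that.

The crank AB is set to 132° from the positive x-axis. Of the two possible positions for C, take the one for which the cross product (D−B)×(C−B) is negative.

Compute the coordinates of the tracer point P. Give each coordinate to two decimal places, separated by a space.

A=(0,0), D=(11.00,0)
B = A + 2.00·(cos132°, sin132°) = (-1.3383, 1.4863)
|BD| = 12.4275
circle(B,5.00) ∩ circle(D,10.00): a=3.1962, h=3.8450
  candidates: C₊=(2.2949,4.9215) cross=47.784; C₋=(1.3752,-2.7134) cross=-47.784
  mode - wants cross < 0 → take C=(1.3752,-2.7134) (cross=-47.784)
ex = (C−B)/|BC| = (0.5427,-0.8399); ey = (0.8399,0.5427)
P = B + -2.35·ex + -0.93·ey = (-3.3947,2.9554)

-3.39 2.96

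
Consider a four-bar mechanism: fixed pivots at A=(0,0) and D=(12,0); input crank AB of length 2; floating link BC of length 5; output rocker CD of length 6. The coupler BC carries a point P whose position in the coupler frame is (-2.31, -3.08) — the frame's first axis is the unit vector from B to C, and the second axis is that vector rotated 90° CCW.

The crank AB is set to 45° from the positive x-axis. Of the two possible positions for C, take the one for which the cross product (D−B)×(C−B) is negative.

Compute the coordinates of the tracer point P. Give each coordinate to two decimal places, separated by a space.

-1.91 -0.53

A=(0,0), D=(12.00,0)
B = A + 2.00·(cos45°, sin45°) = (1.4142, 1.4142)
|BD| = 10.6798
circle(B,5.00) ∩ circle(D,6.00): a=4.8249, h=1.3115
  candidates: C₊=(6.3703,2.0753) cross=14.007; C₋=(6.0230,-0.5247) cross=-14.007
  mode - wants cross < 0 → take C=(6.0230,-0.5247) (cross=-14.007)
ex = (C−B)/|BC| = (0.9218,-0.3878); ey = (0.3878,0.9218)
P = B + -2.31·ex + -3.08·ey = (-1.9094,-0.5290)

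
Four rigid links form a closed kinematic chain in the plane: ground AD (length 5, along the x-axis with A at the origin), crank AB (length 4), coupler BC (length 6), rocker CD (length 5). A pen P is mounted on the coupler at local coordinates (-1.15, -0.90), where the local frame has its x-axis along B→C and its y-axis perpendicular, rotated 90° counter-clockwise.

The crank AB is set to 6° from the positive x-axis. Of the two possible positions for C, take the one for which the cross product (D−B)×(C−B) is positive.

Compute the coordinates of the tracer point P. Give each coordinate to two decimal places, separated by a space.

2.84 -0.49

A=(0,0), D=(5.00,0)
B = A + 4.00·(cos6°, sin6°) = (3.9781, 0.4181)
|BD| = 1.1041
circle(B,6.00) ∩ circle(D,5.00): a=5.5333, h=2.3200
  candidates: C₊=(9.9779,0.4700) cross=2.562; C₋=(8.2208,-3.8244) cross=-2.562
  mode + wants cross > 0 → take C=(9.9779,0.4700) (cross=2.562)
ex = (C−B)/|BC| = (1.0000,0.0086); ey = (-0.0086,1.0000)
P = B + -1.15·ex + -0.90·ey = (2.8359,-0.4918)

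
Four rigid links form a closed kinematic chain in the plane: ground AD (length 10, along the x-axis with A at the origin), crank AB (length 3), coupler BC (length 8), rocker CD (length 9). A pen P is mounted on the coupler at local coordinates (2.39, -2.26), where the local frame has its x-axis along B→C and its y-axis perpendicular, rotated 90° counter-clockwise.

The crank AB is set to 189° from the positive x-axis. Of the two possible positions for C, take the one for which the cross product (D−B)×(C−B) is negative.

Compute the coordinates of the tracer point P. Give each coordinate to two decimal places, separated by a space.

-2.65 -3.74

A=(0,0), D=(10.00,0)
B = A + 3.00·(cos189°, sin189°) = (-2.9631, -0.4693)
|BD| = 12.9716
circle(B,8.00) ∩ circle(D,9.00): a=5.8305, h=5.4777
  candidates: C₊=(2.6654,5.2158) cross=71.054; C₋=(3.0618,-5.7325) cross=-71.054
  mode - wants cross < 0 → take C=(3.0618,-5.7325) (cross=-71.054)
ex = (C−B)/|BC| = (0.7531,-0.6579); ey = (0.6579,0.7531)
P = B + 2.39·ex + -2.26·ey = (-2.6500,-3.7437)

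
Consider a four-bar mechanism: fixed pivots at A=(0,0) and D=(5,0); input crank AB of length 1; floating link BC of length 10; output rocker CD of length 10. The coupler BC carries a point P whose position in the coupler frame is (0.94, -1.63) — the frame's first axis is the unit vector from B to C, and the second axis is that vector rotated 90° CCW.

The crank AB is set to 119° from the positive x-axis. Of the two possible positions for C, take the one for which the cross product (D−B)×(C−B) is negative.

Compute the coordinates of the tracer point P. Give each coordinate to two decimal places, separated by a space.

A=(0,0), D=(5.00,0)
B = A + 1.00·(cos119°, sin119°) = (-0.4848, 0.8746)
|BD| = 5.5541
circle(B,10.00) ∩ circle(D,10.00): a=2.7771, h=9.6067
  candidates: C₊=(3.7704,9.9241) cross=53.356; C₋=(0.7448,-9.0495) cross=-53.356
  mode - wants cross < 0 → take C=(0.7448,-9.0495) (cross=-53.356)
ex = (C−B)/|BC| = (0.1230,-0.9924); ey = (0.9924,0.1230)
P = B + 0.94·ex + -1.63·ey = (-1.9869,-0.2587)

-1.99 -0.26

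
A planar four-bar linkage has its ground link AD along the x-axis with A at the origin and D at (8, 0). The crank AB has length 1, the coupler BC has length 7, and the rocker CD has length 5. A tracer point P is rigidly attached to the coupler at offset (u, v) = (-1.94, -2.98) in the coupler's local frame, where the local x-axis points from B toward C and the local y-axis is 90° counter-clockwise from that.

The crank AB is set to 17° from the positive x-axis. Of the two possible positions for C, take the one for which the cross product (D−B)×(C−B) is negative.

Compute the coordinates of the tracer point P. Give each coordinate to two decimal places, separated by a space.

-2.51 -0.50

A=(0,0), D=(8.00,0)
B = A + 1.00·(cos17°, sin17°) = (0.9563, 0.2924)
|BD| = 7.0498
circle(B,7.00) ∩ circle(D,5.00): a=5.2271, h=4.6559
  candidates: C₊=(6.3720,4.7275) cross=32.823; C₋=(5.9858,-4.5763) cross=-32.823
  mode - wants cross < 0 → take C=(5.9858,-4.5763) (cross=-32.823)
ex = (C−B)/|BC| = (0.7185,-0.6955); ey = (0.6955,0.7185)
P = B + -1.94·ex + -2.98·ey = (-2.5103,-0.4994)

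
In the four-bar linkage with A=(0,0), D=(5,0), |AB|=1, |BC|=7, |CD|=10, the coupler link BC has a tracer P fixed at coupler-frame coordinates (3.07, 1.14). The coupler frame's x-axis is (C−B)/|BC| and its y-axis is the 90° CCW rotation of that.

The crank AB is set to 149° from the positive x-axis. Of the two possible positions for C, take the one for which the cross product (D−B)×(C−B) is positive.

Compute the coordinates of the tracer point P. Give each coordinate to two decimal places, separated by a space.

-2.34 3.44

A=(0,0), D=(5.00,0)
B = A + 1.00·(cos149°, sin149°) = (-0.8572, 0.5150)
|BD| = 5.8798
circle(B,7.00) ∩ circle(D,10.00): a=-1.3970, h=6.8592
  candidates: C₊=(-1.6480,7.4702) cross=40.330; C₋=(-2.8496,-6.1954) cross=-40.330
  mode + wants cross > 0 → take C=(-1.6480,7.4702) (cross=40.330)
ex = (C−B)/|BC| = (-0.1130,0.9936); ey = (-0.9936,-0.1130)
P = B + 3.07·ex + 1.14·ey = (-2.3367,3.4366)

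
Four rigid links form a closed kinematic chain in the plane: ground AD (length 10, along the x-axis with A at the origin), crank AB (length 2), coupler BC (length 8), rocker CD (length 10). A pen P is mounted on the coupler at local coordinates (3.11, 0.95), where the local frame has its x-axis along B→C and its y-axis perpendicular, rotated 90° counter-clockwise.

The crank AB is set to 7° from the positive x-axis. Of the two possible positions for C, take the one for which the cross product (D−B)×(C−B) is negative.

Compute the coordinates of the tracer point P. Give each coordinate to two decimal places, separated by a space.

3.51 -2.63

A=(0,0), D=(10.00,0)
B = A + 2.00·(cos7°, sin7°) = (1.9851, 0.2437)
|BD| = 8.0186
circle(B,8.00) ∩ circle(D,10.00): a=1.7645, h=7.8030
  candidates: C₊=(3.9860,7.9895) cross=62.569; C₋=(3.5116,-7.6093) cross=-62.569
  mode - wants cross < 0 → take C=(3.5116,-7.6093) (cross=-62.569)
ex = (C−B)/|BC| = (0.1908,-0.9816); ey = (0.9816,0.1908)
P = B + 3.11·ex + 0.95·ey = (3.5111,-2.6278)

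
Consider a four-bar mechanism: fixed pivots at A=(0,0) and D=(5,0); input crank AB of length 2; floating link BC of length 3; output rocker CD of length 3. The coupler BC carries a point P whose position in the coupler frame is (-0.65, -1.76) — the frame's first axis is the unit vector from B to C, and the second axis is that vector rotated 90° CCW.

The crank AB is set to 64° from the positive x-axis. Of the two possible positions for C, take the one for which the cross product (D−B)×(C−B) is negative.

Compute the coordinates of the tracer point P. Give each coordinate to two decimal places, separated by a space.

A=(0,0), D=(5.00,0)
B = A + 2.00·(cos64°, sin64°) = (0.8767, 1.7976)
|BD| = 4.4981
circle(B,3.00) ∩ circle(D,3.00): a=2.2490, h=1.9854
  candidates: C₊=(3.7318,2.7188) cross=8.931; C₋=(2.1449,-0.9212) cross=-8.931
  mode - wants cross < 0 → take C=(2.1449,-0.9212) (cross=-8.931)
ex = (C−B)/|BC| = (0.4227,-0.9063); ey = (0.9063,0.4227)
P = B + -0.65·ex + -1.76·ey = (-0.9930,1.6427)

-0.99 1.64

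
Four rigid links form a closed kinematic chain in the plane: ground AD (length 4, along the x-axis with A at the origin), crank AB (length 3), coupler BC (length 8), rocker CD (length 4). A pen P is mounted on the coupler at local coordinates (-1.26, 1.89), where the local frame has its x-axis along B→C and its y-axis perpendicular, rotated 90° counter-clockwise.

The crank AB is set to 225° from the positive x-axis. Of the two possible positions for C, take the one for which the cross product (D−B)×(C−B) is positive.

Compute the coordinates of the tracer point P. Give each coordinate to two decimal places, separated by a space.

A=(0,0), D=(4.00,0)
B = A + 3.00·(cos225°, sin225°) = (-2.1213, -2.1213)
|BD| = 6.4785
circle(B,8.00) ∩ circle(D,4.00): a=6.9438, h=3.9728
  candidates: C₊=(3.1388,3.9062) cross=25.738; C₋=(5.7406,-3.6014) cross=-25.738
  mode + wants cross > 0 → take C=(3.1388,3.9062) (cross=25.738)
ex = (C−B)/|BC| = (0.6575,0.7534); ey = (-0.7534,0.6575)
P = B + -1.26·ex + 1.89·ey = (-4.3738,-1.8279)

-4.37 -1.83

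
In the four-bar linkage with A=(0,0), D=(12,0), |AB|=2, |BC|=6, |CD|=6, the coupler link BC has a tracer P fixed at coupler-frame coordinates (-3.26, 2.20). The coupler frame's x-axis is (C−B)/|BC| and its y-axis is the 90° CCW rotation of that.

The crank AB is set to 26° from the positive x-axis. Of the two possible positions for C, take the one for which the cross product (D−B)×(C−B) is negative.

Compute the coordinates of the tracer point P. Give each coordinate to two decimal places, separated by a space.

0.47 4.58

A=(0,0), D=(12.00,0)
B = A + 2.00·(cos26°, sin26°) = (1.7976, 0.8767)
|BD| = 10.2400
circle(B,6.00) ∩ circle(D,6.00): a=5.1200, h=3.1282
  candidates: C₊=(7.1666,3.5551) cross=32.033; C₋=(6.6310,-2.6783) cross=-32.033
  mode - wants cross < 0 → take C=(6.6310,-2.6783) (cross=-32.033)
ex = (C−B)/|BC| = (0.8056,-0.5925); ey = (0.5925,0.8056)
P = B + -3.26·ex + 2.20·ey = (0.4750,4.5806)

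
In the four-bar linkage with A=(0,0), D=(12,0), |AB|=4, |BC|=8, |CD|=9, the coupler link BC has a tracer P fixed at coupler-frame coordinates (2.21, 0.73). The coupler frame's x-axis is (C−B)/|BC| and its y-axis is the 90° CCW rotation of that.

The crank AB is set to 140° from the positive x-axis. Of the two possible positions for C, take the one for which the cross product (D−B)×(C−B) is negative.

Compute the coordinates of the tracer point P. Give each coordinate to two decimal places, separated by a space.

-0.86 1.81

A=(0,0), D=(12.00,0)
B = A + 4.00·(cos140°, sin140°) = (-3.0642, 2.5712)
|BD| = 15.2820
circle(B,8.00) ∩ circle(D,9.00): a=7.0848, h=3.7156
  candidates: C₊=(4.5448,5.0418) cross=56.782; C₋=(3.2945,-2.2835) cross=-56.782
  mode - wants cross < 0 → take C=(3.2945,-2.2835) (cross=-56.782)
ex = (C−B)/|BC| = (0.7948,-0.6068); ey = (0.6068,0.7948)
P = B + 2.21·ex + 0.73·ey = (-0.8646,1.8103)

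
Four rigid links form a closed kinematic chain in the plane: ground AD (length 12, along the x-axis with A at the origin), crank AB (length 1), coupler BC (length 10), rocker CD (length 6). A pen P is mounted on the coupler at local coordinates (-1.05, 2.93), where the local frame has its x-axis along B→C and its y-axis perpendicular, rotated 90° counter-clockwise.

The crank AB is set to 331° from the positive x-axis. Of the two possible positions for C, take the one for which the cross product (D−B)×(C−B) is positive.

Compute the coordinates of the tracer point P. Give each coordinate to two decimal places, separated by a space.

A=(0,0), D=(12.00,0)
B = A + 1.00·(cos331°, sin331°) = (0.8746, -0.4848)
|BD| = 11.1359
circle(B,10.00) ∩ circle(D,6.00): a=8.4415, h=5.3610
  candidates: C₊=(9.0748,5.2386) cross=59.700; C₋=(9.5416,-5.4732) cross=-59.700
  mode + wants cross > 0 → take C=(9.0748,5.2386) (cross=59.700)
ex = (C−B)/|BC| = (0.8200,0.5723); ey = (-0.5723,0.8200)
P = B + -1.05·ex + 2.93·ey = (-1.6634,1.3169)

-1.66 1.32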